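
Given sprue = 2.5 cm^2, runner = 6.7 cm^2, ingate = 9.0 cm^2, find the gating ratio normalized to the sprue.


Sprue:Runner:Ingate = 1 : 6.7/2.5 : 9.0/2.5 = 1:2.68:3.60

Answer: 1:2.68:3.60


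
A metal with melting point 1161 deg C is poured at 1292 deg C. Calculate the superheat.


Formula: Superheat = T_pour - T_melt
Superheat = 1292 - 1161 = 131 deg C

131 deg C


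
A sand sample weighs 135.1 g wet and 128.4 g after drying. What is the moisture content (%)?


Formula: MC = (W_wet - W_dry) / W_wet * 100
Water mass = 135.1 - 128.4 = 6.7 g
MC = 6.7 / 135.1 * 100 = 4.9593%

Final answer: 4.9593%


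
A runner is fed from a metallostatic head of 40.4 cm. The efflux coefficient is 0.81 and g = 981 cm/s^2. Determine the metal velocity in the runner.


Formula: v = Cd * sqrt(2 * g * h)  (Torricelli with discharge coefficient)
2*g*h = 2 * 981 * 40.4 = 79264.8 cm^2/s^2
sqrt(79264.8) = 281.54005 cm/s
v = 0.81 * 281.54005 = 228.0474 cm/s

Final answer: 228.0474 cm/s


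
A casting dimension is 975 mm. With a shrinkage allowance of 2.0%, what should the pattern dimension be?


Formula: L_pattern = L_casting * (1 + shrinkage_rate/100)
Shrinkage factor = 1 + 2.0/100 = 1.02
L_pattern = 975 mm * 1.02 = 994.5000 mm


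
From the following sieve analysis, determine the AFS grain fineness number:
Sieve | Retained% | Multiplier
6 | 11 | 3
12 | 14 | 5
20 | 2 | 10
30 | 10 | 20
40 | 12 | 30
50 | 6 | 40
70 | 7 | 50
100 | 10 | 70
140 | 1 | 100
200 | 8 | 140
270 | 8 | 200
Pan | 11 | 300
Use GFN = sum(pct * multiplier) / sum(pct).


Formula: GFN = sum(pct * multiplier) / sum(pct)
sum(pct * multiplier) = 8093
sum(pct) = 100
GFN = 8093 / 100 = 80.93

Answer: 80.93


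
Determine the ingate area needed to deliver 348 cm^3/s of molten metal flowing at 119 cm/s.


Formula: A_ingate = Q / v  (continuity equation)
A = 348 cm^3/s / 119 cm/s = 2.9244 cm^2

Final answer: 2.9244 cm^2


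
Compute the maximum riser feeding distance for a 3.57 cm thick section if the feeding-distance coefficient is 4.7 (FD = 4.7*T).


Formula: FD = 4.7 * T  (riser feeding-distance rule)
FD = 4.7 * 3.57 cm = 16.7790 cm

Answer: 16.7790 cm


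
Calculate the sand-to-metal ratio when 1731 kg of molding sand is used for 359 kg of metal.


Formula: Sand-to-Metal Ratio = W_sand / W_metal
Ratio = 1731 kg / 359 kg = 4.8217

4.8217


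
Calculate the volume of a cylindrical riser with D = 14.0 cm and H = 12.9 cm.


Formula: V = pi * (D/2)^2 * H  (cylinder volume)
Radius = D/2 = 14.0/2 = 7.0 cm
V = pi * 7.0^2 * 12.9 = 1985.8007 cm^3

1985.8007 cm^3


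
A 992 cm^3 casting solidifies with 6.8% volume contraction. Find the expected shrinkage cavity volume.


Formula: V_shrink = V_casting * shrinkage_pct / 100
V_shrink = 992 cm^3 * 6.8 / 100 = 67.4560 cm^3


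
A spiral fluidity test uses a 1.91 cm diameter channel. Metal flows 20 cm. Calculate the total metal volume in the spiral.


Formula: V = pi * (d/2)^2 * L  (cylinder volume)
Radius = 1.91/2 = 0.955 cm
V = pi * 0.955^2 * 20 = 57.3042 cm^3

Final answer: 57.3042 cm^3


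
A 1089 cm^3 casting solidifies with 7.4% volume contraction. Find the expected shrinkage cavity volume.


Formula: V_shrink = V_casting * shrinkage_pct / 100
V_shrink = 1089 cm^3 * 7.4 / 100 = 80.5860 cm^3


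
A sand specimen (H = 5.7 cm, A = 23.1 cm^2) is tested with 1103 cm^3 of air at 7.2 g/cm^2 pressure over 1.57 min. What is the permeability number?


Formula: Permeability Number P = (V * H) / (p * A * t)
Numerator: V * H = 1103 * 5.7 = 6287.1
Denominator: p * A * t = 7.2 * 23.1 * 1.57 = 261.1224
P = 6287.1 / 261.1224 = 24.0772

Final answer: 24.0772


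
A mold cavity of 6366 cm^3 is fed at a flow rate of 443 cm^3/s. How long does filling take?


Formula: t_fill = V_mold / Q_flow
t = 6366 cm^3 / 443 cm^3/s = 14.3702 s

Answer: 14.3702 s


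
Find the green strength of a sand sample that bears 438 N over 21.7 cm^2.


Formula: Compressive Strength = Force / Area
Strength = 438 N / 21.7 cm^2 = 20.1843 N/cm^2

Final answer: 20.1843 N/cm^2


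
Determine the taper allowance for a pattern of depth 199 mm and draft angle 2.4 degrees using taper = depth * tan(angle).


Formula: taper = depth * tan(draft_angle)
tan(2.4 deg) = 0.0419124
taper = 199 mm * 0.0419124 = 8.3406 mm

8.3406 mm


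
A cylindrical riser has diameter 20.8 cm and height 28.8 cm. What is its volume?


Formula: V = pi * (D/2)^2 * H  (cylinder volume)
Radius = D/2 = 20.8/2 = 10.4 cm
V = pi * 10.4^2 * 28.8 = 9786.0862 cm^3


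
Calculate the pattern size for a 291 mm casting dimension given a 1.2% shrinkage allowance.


Formula: L_pattern = L_casting * (1 + shrinkage_rate/100)
Shrinkage factor = 1 + 1.2/100 = 1.012
L_pattern = 291 mm * 1.012 = 294.4920 mm


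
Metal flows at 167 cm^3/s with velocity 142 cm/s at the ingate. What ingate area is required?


Formula: A_ingate = Q / v  (continuity equation)
A = 167 cm^3/s / 142 cm/s = 1.1761 cm^2

Final answer: 1.1761 cm^2


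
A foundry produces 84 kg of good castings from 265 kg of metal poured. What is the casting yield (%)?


Formula: Casting Yield = (W_good / W_total) * 100
Yield = (84 kg / 265 kg) * 100 = 31.6981%


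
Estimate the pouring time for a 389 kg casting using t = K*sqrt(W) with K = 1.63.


Formula: t = K * sqrt(W)
sqrt(W) = sqrt(389) = 19.72308
t = 1.63 * 19.72308 = 32.1486 s


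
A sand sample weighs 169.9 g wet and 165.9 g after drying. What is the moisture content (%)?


Formula: MC = (W_wet - W_dry) / W_wet * 100
Water mass = 169.9 - 165.9 = 4.0 g
MC = 4.0 / 169.9 * 100 = 2.3543%

Answer: 2.3543%


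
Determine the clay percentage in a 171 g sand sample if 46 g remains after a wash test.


Formula: Clay% = (W_total - W_washed) / W_total * 100
Clay mass = 171 - 46 = 125 g
Clay% = 125 / 171 * 100 = 73.0994%

73.0994%


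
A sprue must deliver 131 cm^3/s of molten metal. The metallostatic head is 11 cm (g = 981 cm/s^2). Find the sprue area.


Formula: v = sqrt(2*g*h), A = Q/v
Velocity: v = sqrt(2 * 981 * 11) = sqrt(21582) = 146.9081 cm/s
Sprue area: A = Q / v = 131 / 146.9081 = 0.8917 cm^2


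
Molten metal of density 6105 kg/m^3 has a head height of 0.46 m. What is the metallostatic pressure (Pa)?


Formula: P = rho * g * h
rho * g = 6105 * 9.81 = 59890.05 N/m^3
P = 59890.05 * 0.46 = 27549.4230 Pa

Answer: 27549.4230 Pa


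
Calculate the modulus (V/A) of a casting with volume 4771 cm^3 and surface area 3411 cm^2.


Formula: Casting Modulus M = V / A
M = 4771 cm^3 / 3411 cm^2 = 1.3987 cm


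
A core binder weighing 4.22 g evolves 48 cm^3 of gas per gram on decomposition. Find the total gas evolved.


Formula: V_gas = W_binder * gas_evolution_rate
V = 4.22 g * 48 cm^3/g = 202.5600 cm^3


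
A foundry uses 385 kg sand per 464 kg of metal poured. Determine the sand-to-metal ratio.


Formula: Sand-to-Metal Ratio = W_sand / W_metal
Ratio = 385 kg / 464 kg = 0.8297


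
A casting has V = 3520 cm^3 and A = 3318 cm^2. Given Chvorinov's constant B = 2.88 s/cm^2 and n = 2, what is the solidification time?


Formula: t_s = B * (V/A)^n  (Chvorinov's rule, n=2)
Modulus M = V/A = 3520/3318 = 1.060880 cm
M^2 = 1.060880^2 = 1.125466 cm^2
t_s = 2.88 * 1.125466 = 3.2413 s

Final answer: 3.2413 s


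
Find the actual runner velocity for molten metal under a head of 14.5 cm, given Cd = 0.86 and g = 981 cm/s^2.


Formula: v = Cd * sqrt(2 * g * h)  (Torricelli with discharge coefficient)
2*g*h = 2 * 981 * 14.5 = 28449.0 cm^2/s^2
sqrt(28449.0) = 168.66831 cm/s
v = 0.86 * 168.66831 = 145.0547 cm/s


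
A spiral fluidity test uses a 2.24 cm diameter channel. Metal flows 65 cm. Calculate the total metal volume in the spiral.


Formula: V = pi * (d/2)^2 * L  (cylinder volume)
Radius = 2.24/2 = 1.12 cm
V = pi * 1.12^2 * 65 = 256.1529 cm^3


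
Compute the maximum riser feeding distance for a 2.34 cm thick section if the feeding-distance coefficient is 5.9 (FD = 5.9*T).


Formula: FD = 5.9 * T  (riser feeding-distance rule)
FD = 5.9 * 2.34 cm = 13.8060 cm

Final answer: 13.8060 cm


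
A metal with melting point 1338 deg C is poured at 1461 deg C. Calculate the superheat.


Formula: Superheat = T_pour - T_melt
Superheat = 1461 - 1338 = 123 deg C

Final answer: 123 deg C


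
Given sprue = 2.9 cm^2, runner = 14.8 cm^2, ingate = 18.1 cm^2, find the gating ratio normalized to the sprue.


Sprue:Runner:Ingate = 1 : 14.8/2.9 : 18.1/2.9 = 1:5.10:6.24

1:5.10:6.24


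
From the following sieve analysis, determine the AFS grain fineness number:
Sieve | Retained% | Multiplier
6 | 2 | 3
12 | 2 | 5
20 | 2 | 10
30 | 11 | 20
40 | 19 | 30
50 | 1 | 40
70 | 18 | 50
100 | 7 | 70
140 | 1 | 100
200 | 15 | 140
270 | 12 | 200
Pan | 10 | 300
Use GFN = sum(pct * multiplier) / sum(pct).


Formula: GFN = sum(pct * multiplier) / sum(pct)
sum(pct * multiplier) = 9856
sum(pct) = 100
GFN = 9856 / 100 = 98.56

98.56


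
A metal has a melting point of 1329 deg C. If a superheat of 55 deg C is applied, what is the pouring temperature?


Formula: T_pour = T_melt + Superheat
T_pour = 1329 + 55 = 1384 deg C

1384 deg C


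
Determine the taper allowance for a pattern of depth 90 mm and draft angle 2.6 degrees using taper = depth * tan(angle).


Formula: taper = depth * tan(draft_angle)
tan(2.6 deg) = 0.0454097
taper = 90 mm * 0.0454097 = 4.0869 mm

Answer: 4.0869 mm


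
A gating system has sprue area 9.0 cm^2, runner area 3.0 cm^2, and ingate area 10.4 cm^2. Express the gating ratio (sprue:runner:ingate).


Sprue:Runner:Ingate = 1 : 3.0/9.0 : 10.4/9.0 = 1:0.33:1.16

Answer: 1:0.33:1.16


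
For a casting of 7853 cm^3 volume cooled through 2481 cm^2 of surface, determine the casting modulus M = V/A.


Formula: Casting Modulus M = V / A
M = 7853 cm^3 / 2481 cm^2 = 3.1653 cm

3.1653 cm


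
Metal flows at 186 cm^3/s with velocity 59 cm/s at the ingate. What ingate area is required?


Formula: A_ingate = Q / v  (continuity equation)
A = 186 cm^3/s / 59 cm/s = 3.1525 cm^2

3.1525 cm^2


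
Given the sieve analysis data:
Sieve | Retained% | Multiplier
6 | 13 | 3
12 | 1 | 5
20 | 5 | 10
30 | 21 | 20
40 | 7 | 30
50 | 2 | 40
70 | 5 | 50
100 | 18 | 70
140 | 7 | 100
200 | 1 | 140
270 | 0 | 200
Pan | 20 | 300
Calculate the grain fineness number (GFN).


Formula: GFN = sum(pct * multiplier) / sum(pct)
sum(pct * multiplier) = 9154
sum(pct) = 100
GFN = 9154 / 100 = 91.54

Final answer: 91.54


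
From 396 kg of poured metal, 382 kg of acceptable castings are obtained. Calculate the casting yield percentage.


Formula: Casting Yield = (W_good / W_total) * 100
Yield = (382 kg / 396 kg) * 100 = 96.4646%

Answer: 96.4646%


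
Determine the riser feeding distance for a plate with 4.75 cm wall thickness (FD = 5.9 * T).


Formula: FD = 5.9 * T  (riser feeding-distance rule)
FD = 5.9 * 4.75 cm = 28.0250 cm


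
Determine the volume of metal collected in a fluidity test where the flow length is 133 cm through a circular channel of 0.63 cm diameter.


Formula: V = pi * (d/2)^2 * L  (cylinder volume)
Radius = 0.63/2 = 0.315 cm
V = pi * 0.315^2 * 133 = 41.4594 cm^3

Final answer: 41.4594 cm^3


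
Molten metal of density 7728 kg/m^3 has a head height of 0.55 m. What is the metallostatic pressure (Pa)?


Formula: P = rho * g * h
rho * g = 7728 * 9.81 = 75811.68 N/m^3
P = 75811.68 * 0.55 = 41696.4240 Pa

41696.4240 Pa


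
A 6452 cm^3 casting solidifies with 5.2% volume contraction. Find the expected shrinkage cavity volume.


Formula: V_shrink = V_casting * shrinkage_pct / 100
V_shrink = 6452 cm^3 * 5.2 / 100 = 335.5040 cm^3

335.5040 cm^3


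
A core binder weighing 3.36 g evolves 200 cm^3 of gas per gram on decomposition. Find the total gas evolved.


Formula: V_gas = W_binder * gas_evolution_rate
V = 3.36 g * 200 cm^3/g = 672.0000 cm^3

Final answer: 672.0000 cm^3


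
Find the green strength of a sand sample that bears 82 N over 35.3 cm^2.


Formula: Compressive Strength = Force / Area
Strength = 82 N / 35.3 cm^2 = 2.3229 N/cm^2

2.3229 N/cm^2


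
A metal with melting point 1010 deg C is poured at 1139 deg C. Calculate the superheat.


Formula: Superheat = T_pour - T_melt
Superheat = 1139 - 1010 = 129 deg C

Final answer: 129 deg C


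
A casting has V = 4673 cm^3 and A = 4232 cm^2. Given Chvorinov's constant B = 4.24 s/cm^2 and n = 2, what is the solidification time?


Formula: t_s = B * (V/A)^n  (Chvorinov's rule, n=2)
Modulus M = V/A = 4673/4232 = 1.104206 cm
M^2 = 1.104206^2 = 1.219271 cm^2
t_s = 4.24 * 1.219271 = 5.1697 s

Final answer: 5.1697 s


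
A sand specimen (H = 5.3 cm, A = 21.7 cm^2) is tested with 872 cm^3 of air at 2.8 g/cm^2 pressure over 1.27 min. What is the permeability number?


Formula: Permeability Number P = (V * H) / (p * A * t)
Numerator: V * H = 872 * 5.3 = 4621.6
Denominator: p * A * t = 2.8 * 21.7 * 1.27 = 77.1652
P = 4621.6 / 77.1652 = 59.8923

Answer: 59.8923


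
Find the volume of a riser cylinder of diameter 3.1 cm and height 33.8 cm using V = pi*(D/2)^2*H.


Formula: V = pi * (D/2)^2 * H  (cylinder volume)
Radius = D/2 = 3.1/2 = 1.55 cm
V = pi * 1.55^2 * 33.8 = 255.1115 cm^3

Answer: 255.1115 cm^3


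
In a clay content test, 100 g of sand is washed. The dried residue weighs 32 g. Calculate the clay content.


Formula: Clay% = (W_total - W_washed) / W_total * 100
Clay mass = 100 - 32 = 68 g
Clay% = 68 / 100 * 100 = 68.0000%

Final answer: 68.0000%


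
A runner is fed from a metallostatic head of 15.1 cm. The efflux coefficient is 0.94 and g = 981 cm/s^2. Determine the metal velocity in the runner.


Formula: v = Cd * sqrt(2 * g * h)  (Torricelli with discharge coefficient)
2*g*h = 2 * 981 * 15.1 = 29626.2 cm^2/s^2
sqrt(29626.2) = 172.12263 cm/s
v = 0.94 * 172.12263 = 161.7953 cm/s

Final answer: 161.7953 cm/s


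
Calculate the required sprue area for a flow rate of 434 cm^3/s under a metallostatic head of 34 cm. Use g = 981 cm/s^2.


Formula: v = sqrt(2*g*h), A = Q/v
Velocity: v = sqrt(2 * 981 * 34) = sqrt(66708) = 258.2789 cm/s
Sprue area: A = Q / v = 434 / 258.2789 = 1.6804 cm^2

1.6804 cm^2


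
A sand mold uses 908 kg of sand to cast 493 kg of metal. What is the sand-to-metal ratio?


Formula: Sand-to-Metal Ratio = W_sand / W_metal
Ratio = 908 kg / 493 kg = 1.8418

Final answer: 1.8418


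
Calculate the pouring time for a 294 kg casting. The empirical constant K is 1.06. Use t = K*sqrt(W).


Formula: t = K * sqrt(W)
sqrt(W) = sqrt(294) = 17.14643
t = 1.06 * 17.14643 = 18.1752 s

Answer: 18.1752 s


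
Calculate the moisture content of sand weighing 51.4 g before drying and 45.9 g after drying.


Formula: MC = (W_wet - W_dry) / W_wet * 100
Water mass = 51.4 - 45.9 = 5.5 g
MC = 5.5 / 51.4 * 100 = 10.7004%

10.7004%


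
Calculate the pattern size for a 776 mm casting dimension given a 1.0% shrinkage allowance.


Formula: L_pattern = L_casting * (1 + shrinkage_rate/100)
Shrinkage factor = 1 + 1.0/100 = 1.01
L_pattern = 776 mm * 1.01 = 783.7600 mm


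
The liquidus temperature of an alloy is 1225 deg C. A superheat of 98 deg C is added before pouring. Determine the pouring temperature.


Formula: T_pour = T_melt + Superheat
T_pour = 1225 + 98 = 1323 deg C

Final answer: 1323 deg C


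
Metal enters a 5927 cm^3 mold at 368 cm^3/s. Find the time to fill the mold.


Formula: t_fill = V_mold / Q_flow
t = 5927 cm^3 / 368 cm^3/s = 16.1060 s

16.1060 s


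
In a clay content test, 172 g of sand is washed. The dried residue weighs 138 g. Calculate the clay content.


Formula: Clay% = (W_total - W_washed) / W_total * 100
Clay mass = 172 - 138 = 34 g
Clay% = 34 / 172 * 100 = 19.7674%

19.7674%


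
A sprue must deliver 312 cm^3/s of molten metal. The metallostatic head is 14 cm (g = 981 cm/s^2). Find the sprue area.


Formula: v = sqrt(2*g*h), A = Q/v
Velocity: v = sqrt(2 * 981 * 14) = sqrt(27468) = 165.7347 cm/s
Sprue area: A = Q / v = 312 / 165.7347 = 1.8825 cm^2


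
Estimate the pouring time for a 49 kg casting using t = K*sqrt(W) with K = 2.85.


Formula: t = K * sqrt(W)
sqrt(W) = sqrt(49) = 7.00000
t = 2.85 * 7.00000 = 19.9500 s


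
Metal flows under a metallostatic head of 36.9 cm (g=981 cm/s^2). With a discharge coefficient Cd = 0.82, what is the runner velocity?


Formula: v = Cd * sqrt(2 * g * h)  (Torricelli with discharge coefficient)
2*g*h = 2 * 981 * 36.9 = 72397.8 cm^2/s^2
sqrt(72397.8) = 269.06839 cm/s
v = 0.82 * 269.06839 = 220.6361 cm/s

Answer: 220.6361 cm/s


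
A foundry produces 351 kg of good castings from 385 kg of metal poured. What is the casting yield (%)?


Formula: Casting Yield = (W_good / W_total) * 100
Yield = (351 kg / 385 kg) * 100 = 91.1688%

Final answer: 91.1688%


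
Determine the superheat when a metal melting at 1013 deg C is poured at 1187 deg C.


Formula: Superheat = T_pour - T_melt
Superheat = 1187 - 1013 = 174 deg C


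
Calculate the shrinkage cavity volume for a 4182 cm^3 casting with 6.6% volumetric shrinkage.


Formula: V_shrink = V_casting * shrinkage_pct / 100
V_shrink = 4182 cm^3 * 6.6 / 100 = 276.0120 cm^3

Final answer: 276.0120 cm^3


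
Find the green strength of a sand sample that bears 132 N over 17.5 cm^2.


Formula: Compressive Strength = Force / Area
Strength = 132 N / 17.5 cm^2 = 7.5429 N/cm^2

7.5429 N/cm^2


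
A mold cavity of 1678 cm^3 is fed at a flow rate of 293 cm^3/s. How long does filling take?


Formula: t_fill = V_mold / Q_flow
t = 1678 cm^3 / 293 cm^3/s = 5.7270 s

Final answer: 5.7270 s


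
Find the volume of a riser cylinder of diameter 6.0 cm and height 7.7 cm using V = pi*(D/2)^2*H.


Formula: V = pi * (D/2)^2 * H  (cylinder volume)
Radius = D/2 = 6.0/2 = 3.0 cm
V = pi * 3.0^2 * 7.7 = 217.7124 cm^3

217.7124 cm^3


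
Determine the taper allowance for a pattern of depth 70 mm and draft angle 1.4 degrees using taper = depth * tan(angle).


Formula: taper = depth * tan(draft_angle)
tan(1.4 deg) = 0.0244395
taper = 70 mm * 0.0244395 = 1.7108 mm

Answer: 1.7108 mm


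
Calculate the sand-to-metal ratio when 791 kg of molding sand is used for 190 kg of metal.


Formula: Sand-to-Metal Ratio = W_sand / W_metal
Ratio = 791 kg / 190 kg = 4.1632

4.1632


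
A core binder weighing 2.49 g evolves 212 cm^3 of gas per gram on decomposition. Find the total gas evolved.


Formula: V_gas = W_binder * gas_evolution_rate
V = 2.49 g * 212 cm^3/g = 527.8800 cm^3

Final answer: 527.8800 cm^3


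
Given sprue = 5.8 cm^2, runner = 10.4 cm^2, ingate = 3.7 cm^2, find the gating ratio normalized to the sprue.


Sprue:Runner:Ingate = 1 : 10.4/5.8 : 3.7/5.8 = 1:1.79:0.64

1:1.79:0.64


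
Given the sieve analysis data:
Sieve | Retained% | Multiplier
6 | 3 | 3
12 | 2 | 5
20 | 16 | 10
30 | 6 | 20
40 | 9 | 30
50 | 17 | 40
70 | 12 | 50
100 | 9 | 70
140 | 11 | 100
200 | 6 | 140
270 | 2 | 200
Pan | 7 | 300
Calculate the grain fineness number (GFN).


Formula: GFN = sum(pct * multiplier) / sum(pct)
sum(pct * multiplier) = 6919
sum(pct) = 100
GFN = 6919 / 100 = 69.19

69.19


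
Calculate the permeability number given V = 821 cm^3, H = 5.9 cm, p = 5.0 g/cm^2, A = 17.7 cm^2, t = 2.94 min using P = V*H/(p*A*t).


Formula: Permeability Number P = (V * H) / (p * A * t)
Numerator: V * H = 821 * 5.9 = 4843.9
Denominator: p * A * t = 5.0 * 17.7 * 2.94 = 260.19
P = 4843.9 / 260.19 = 18.6168


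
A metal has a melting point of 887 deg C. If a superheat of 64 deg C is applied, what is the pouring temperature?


Formula: T_pour = T_melt + Superheat
T_pour = 887 + 64 = 951 deg C

Final answer: 951 deg C


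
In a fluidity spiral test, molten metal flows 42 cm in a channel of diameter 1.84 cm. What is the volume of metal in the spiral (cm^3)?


Formula: V = pi * (d/2)^2 * L  (cylinder volume)
Radius = 1.84/2 = 0.92 cm
V = pi * 0.92^2 * 42 = 111.6798 cm^3

111.6798 cm^3


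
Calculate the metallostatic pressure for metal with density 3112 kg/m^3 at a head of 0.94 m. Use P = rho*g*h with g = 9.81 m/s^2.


Formula: P = rho * g * h
rho * g = 3112 * 9.81 = 30528.72 N/m^3
P = 30528.72 * 0.94 = 28696.9968 Pa

Answer: 28696.9968 Pa


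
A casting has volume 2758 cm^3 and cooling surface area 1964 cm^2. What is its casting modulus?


Formula: Casting Modulus M = V / A
M = 2758 cm^3 / 1964 cm^2 = 1.4043 cm


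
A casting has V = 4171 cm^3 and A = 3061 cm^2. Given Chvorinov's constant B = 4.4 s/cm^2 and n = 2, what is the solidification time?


Formula: t_s = B * (V/A)^n  (Chvorinov's rule, n=2)
Modulus M = V/A = 4171/3061 = 1.362627 cm
M^2 = 1.362627^2 = 1.856752 cm^2
t_s = 4.4 * 1.856752 = 8.1697 s

8.1697 s


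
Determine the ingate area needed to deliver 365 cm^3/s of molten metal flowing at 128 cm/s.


Formula: A_ingate = Q / v  (continuity equation)
A = 365 cm^3/s / 128 cm/s = 2.8516 cm^2


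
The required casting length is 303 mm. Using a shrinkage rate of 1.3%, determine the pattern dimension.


Formula: L_pattern = L_casting * (1 + shrinkage_rate/100)
Shrinkage factor = 1 + 1.3/100 = 1.013
L_pattern = 303 mm * 1.013 = 306.9390 mm


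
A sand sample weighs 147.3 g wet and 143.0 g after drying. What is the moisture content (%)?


Formula: MC = (W_wet - W_dry) / W_wet * 100
Water mass = 147.3 - 143.0 = 4.3 g
MC = 4.3 / 147.3 * 100 = 2.9192%

Answer: 2.9192%


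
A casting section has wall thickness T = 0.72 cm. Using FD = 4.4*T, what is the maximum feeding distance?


Formula: FD = 4.4 * T  (riser feeding-distance rule)
FD = 4.4 * 0.72 cm = 3.1680 cm

Answer: 3.1680 cm


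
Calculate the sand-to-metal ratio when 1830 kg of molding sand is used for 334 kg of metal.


Formula: Sand-to-Metal Ratio = W_sand / W_metal
Ratio = 1830 kg / 334 kg = 5.4790

Final answer: 5.4790


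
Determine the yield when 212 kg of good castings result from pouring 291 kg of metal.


Formula: Casting Yield = (W_good / W_total) * 100
Yield = (212 kg / 291 kg) * 100 = 72.8522%

Answer: 72.8522%


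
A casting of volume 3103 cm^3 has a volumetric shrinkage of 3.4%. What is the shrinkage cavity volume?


Formula: V_shrink = V_casting * shrinkage_pct / 100
V_shrink = 3103 cm^3 * 3.4 / 100 = 105.5020 cm^3


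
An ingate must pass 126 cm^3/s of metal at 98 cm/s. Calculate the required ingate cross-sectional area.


Formula: A_ingate = Q / v  (continuity equation)
A = 126 cm^3/s / 98 cm/s = 1.2857 cm^2

Final answer: 1.2857 cm^2


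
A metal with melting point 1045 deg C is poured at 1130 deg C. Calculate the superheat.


Formula: Superheat = T_pour - T_melt
Superheat = 1130 - 1045 = 85 deg C

Final answer: 85 deg C


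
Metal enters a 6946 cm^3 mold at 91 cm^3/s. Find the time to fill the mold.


Formula: t_fill = V_mold / Q_flow
t = 6946 cm^3 / 91 cm^3/s = 76.3297 s

Answer: 76.3297 s


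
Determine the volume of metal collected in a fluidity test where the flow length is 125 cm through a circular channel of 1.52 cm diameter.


Formula: V = pi * (d/2)^2 * L  (cylinder volume)
Radius = 1.52/2 = 0.76 cm
V = pi * 0.76^2 * 125 = 226.8230 cm^3


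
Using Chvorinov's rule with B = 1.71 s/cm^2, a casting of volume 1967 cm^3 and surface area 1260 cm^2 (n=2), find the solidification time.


Formula: t_s = B * (V/A)^n  (Chvorinov's rule, n=2)
Modulus M = V/A = 1967/1260 = 1.561111 cm
M^2 = 1.561111^2 = 2.437068 cm^2
t_s = 1.71 * 2.437068 = 4.1674 s


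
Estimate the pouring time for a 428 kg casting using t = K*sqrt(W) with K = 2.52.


Formula: t = K * sqrt(W)
sqrt(W) = sqrt(428) = 20.68816
t = 2.52 * 20.68816 = 52.1342 s

52.1342 s


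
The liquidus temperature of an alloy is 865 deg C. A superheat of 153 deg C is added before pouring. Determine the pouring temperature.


Formula: T_pour = T_melt + Superheat
T_pour = 865 + 153 = 1018 deg C

Final answer: 1018 deg C


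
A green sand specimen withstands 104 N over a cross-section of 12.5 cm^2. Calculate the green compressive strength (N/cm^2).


Formula: Compressive Strength = Force / Area
Strength = 104 N / 12.5 cm^2 = 8.3200 N/cm^2


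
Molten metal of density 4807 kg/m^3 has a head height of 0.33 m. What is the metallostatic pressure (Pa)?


Formula: P = rho * g * h
rho * g = 4807 * 9.81 = 47156.67 N/m^3
P = 47156.67 * 0.33 = 15561.7011 Pa

Final answer: 15561.7011 Pa


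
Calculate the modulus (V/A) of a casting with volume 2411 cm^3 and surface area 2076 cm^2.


Formula: Casting Modulus M = V / A
M = 2411 cm^3 / 2076 cm^2 = 1.1614 cm


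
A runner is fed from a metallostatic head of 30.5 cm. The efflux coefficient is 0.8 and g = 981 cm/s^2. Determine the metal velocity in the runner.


Formula: v = Cd * sqrt(2 * g * h)  (Torricelli with discharge coefficient)
2*g*h = 2 * 981 * 30.5 = 59841.0 cm^2/s^2
sqrt(59841.0) = 244.62420 cm/s
v = 0.8 * 244.62420 = 195.6994 cm/s


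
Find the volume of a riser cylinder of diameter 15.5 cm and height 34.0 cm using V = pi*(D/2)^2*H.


Formula: V = pi * (D/2)^2 * H  (cylinder volume)
Radius = D/2 = 15.5/2 = 7.75 cm
V = pi * 7.75^2 * 34.0 = 6415.5249 cm^3

Answer: 6415.5249 cm^3


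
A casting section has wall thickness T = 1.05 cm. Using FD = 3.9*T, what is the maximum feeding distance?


Formula: FD = 3.9 * T  (riser feeding-distance rule)
FD = 3.9 * 1.05 cm = 4.0950 cm


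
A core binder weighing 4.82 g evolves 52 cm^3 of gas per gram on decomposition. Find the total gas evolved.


Formula: V_gas = W_binder * gas_evolution_rate
V = 4.82 g * 52 cm^3/g = 250.6400 cm^3


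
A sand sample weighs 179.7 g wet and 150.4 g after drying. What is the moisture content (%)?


Formula: MC = (W_wet - W_dry) / W_wet * 100
Water mass = 179.7 - 150.4 = 29.3 g
MC = 29.3 / 179.7 * 100 = 16.3050%

16.3050%


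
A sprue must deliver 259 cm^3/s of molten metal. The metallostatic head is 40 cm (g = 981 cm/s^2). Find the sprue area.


Formula: v = sqrt(2*g*h), A = Q/v
Velocity: v = sqrt(2 * 981 * 40) = sqrt(78480) = 280.1428 cm/s
Sprue area: A = Q / v = 259 / 280.1428 = 0.9245 cm^2

Answer: 0.9245 cm^2


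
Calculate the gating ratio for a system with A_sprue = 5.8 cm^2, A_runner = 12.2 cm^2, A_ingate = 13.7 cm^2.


Sprue:Runner:Ingate = 1 : 12.2/5.8 : 13.7/5.8 = 1:2.10:2.36


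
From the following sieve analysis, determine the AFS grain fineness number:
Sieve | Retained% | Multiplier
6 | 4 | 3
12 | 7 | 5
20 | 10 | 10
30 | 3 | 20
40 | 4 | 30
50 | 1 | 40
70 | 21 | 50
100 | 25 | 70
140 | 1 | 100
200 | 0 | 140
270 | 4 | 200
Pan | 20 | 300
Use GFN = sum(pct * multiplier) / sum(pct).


Formula: GFN = sum(pct * multiplier) / sum(pct)
sum(pct * multiplier) = 10067
sum(pct) = 100
GFN = 10067 / 100 = 100.67


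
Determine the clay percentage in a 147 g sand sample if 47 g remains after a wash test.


Formula: Clay% = (W_total - W_washed) / W_total * 100
Clay mass = 147 - 47 = 100 g
Clay% = 100 / 147 * 100 = 68.0272%

68.0272%


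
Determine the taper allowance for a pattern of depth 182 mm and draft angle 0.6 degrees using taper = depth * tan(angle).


Formula: taper = depth * tan(draft_angle)
tan(0.6 deg) = 0.0104724
taper = 182 mm * 0.0104724 = 1.9060 mm

1.9060 mm


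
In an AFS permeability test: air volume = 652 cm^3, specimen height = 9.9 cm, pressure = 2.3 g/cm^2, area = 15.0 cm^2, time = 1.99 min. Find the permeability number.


Formula: Permeability Number P = (V * H) / (p * A * t)
Numerator: V * H = 652 * 9.9 = 6454.8
Denominator: p * A * t = 2.3 * 15.0 * 1.99 = 68.655
P = 6454.8 / 68.655 = 94.0179


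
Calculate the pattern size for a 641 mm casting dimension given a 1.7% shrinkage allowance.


Formula: L_pattern = L_casting * (1 + shrinkage_rate/100)
Shrinkage factor = 1 + 1.7/100 = 1.017
L_pattern = 641 mm * 1.017 = 651.8970 mm

Final answer: 651.8970 mm


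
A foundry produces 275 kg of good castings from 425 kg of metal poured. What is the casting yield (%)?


Formula: Casting Yield = (W_good / W_total) * 100
Yield = (275 kg / 425 kg) * 100 = 64.7059%

Answer: 64.7059%


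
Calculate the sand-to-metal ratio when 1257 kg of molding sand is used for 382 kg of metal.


Formula: Sand-to-Metal Ratio = W_sand / W_metal
Ratio = 1257 kg / 382 kg = 3.2906

Final answer: 3.2906


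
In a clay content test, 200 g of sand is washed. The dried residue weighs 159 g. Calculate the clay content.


Formula: Clay% = (W_total - W_washed) / W_total * 100
Clay mass = 200 - 159 = 41 g
Clay% = 41 / 200 * 100 = 20.5000%

Final answer: 20.5000%


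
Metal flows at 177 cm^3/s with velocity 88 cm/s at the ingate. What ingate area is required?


Formula: A_ingate = Q / v  (continuity equation)
A = 177 cm^3/s / 88 cm/s = 2.0114 cm^2

2.0114 cm^2


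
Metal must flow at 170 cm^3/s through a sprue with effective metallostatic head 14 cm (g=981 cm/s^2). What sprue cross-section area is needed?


Formula: v = sqrt(2*g*h), A = Q/v
Velocity: v = sqrt(2 * 981 * 14) = sqrt(27468) = 165.7347 cm/s
Sprue area: A = Q / v = 170 / 165.7347 = 1.0257 cm^2

Answer: 1.0257 cm^2


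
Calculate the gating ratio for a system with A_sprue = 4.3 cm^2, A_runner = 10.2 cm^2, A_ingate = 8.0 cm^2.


Sprue:Runner:Ingate = 1 : 10.2/4.3 : 8.0/4.3 = 1:2.37:1.86

Final answer: 1:2.37:1.86


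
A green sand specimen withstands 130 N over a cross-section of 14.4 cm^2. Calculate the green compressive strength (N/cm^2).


Formula: Compressive Strength = Force / Area
Strength = 130 N / 14.4 cm^2 = 9.0278 N/cm^2


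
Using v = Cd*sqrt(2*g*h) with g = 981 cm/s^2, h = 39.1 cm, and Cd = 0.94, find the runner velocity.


Formula: v = Cd * sqrt(2 * g * h)  (Torricelli with discharge coefficient)
2*g*h = 2 * 981 * 39.1 = 76714.2 cm^2/s^2
sqrt(76714.2) = 276.97328 cm/s
v = 0.94 * 276.97328 = 260.3549 cm/s

260.3549 cm/s


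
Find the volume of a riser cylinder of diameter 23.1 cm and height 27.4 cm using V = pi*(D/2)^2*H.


Formula: V = pi * (D/2)^2 * H  (cylinder volume)
Radius = D/2 = 23.1/2 = 11.55 cm
V = pi * 11.55^2 * 27.4 = 11483.2390 cm^3

Final answer: 11483.2390 cm^3


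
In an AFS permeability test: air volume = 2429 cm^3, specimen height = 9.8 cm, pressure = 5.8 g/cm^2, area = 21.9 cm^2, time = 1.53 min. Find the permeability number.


Formula: Permeability Number P = (V * H) / (p * A * t)
Numerator: V * H = 2429 * 9.8 = 23804.2
Denominator: p * A * t = 5.8 * 21.9 * 1.53 = 194.3406
P = 23804.2 / 194.3406 = 122.4870


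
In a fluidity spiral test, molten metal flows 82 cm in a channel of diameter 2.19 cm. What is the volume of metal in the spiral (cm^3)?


Formula: V = pi * (d/2)^2 * L  (cylinder volume)
Radius = 2.19/2 = 1.095 cm
V = pi * 1.095^2 * 82 = 308.8815 cm^3


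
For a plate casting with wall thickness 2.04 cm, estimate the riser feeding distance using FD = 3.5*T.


Formula: FD = 3.5 * T  (riser feeding-distance rule)
FD = 3.5 * 2.04 cm = 7.1400 cm

Final answer: 7.1400 cm


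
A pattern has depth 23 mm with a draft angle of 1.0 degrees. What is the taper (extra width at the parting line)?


Formula: taper = depth * tan(draft_angle)
tan(1.0 deg) = 0.0174551
taper = 23 mm * 0.0174551 = 0.4015 mm

Final answer: 0.4015 mm


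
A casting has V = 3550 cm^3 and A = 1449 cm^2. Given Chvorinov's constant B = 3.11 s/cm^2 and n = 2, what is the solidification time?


Formula: t_s = B * (V/A)^n  (Chvorinov's rule, n=2)
Modulus M = V/A = 3550/1449 = 2.449965 cm
M^2 = 2.449965^2 = 6.002329 cm^2
t_s = 3.11 * 6.002329 = 18.6672 s

Answer: 18.6672 s


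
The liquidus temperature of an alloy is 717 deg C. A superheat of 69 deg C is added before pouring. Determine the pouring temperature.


Formula: T_pour = T_melt + Superheat
T_pour = 717 + 69 = 786 deg C


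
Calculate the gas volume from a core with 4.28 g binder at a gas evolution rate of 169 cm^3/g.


Formula: V_gas = W_binder * gas_evolution_rate
V = 4.28 g * 169 cm^3/g = 723.3200 cm^3

Answer: 723.3200 cm^3


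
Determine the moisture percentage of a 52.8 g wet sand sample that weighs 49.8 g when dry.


Formula: MC = (W_wet - W_dry) / W_wet * 100
Water mass = 52.8 - 49.8 = 3.0 g
MC = 3.0 / 52.8 * 100 = 5.6818%

Answer: 5.6818%


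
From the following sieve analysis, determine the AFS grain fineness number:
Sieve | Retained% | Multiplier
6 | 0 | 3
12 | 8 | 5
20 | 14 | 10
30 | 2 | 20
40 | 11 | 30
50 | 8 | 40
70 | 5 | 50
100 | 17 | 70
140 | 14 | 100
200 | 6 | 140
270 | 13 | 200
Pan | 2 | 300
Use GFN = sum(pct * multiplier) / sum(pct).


Formula: GFN = sum(pct * multiplier) / sum(pct)
sum(pct * multiplier) = 7750
sum(pct) = 100
GFN = 7750 / 100 = 77.50

Final answer: 77.50


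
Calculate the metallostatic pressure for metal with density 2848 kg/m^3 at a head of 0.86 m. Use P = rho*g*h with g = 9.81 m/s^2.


Formula: P = rho * g * h
rho * g = 2848 * 9.81 = 27938.88 N/m^3
P = 27938.88 * 0.86 = 24027.4368 Pa

Final answer: 24027.4368 Pa


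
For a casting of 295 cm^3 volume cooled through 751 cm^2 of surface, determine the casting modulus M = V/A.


Formula: Casting Modulus M = V / A
M = 295 cm^3 / 751 cm^2 = 0.3928 cm

Answer: 0.3928 cm


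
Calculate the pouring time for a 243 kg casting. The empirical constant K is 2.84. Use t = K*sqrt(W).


Formula: t = K * sqrt(W)
sqrt(W) = sqrt(243) = 15.58846
t = 2.84 * 15.58846 = 44.2712 s

Final answer: 44.2712 s


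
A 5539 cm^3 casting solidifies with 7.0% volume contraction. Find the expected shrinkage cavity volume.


Formula: V_shrink = V_casting * shrinkage_pct / 100
V_shrink = 5539 cm^3 * 7.0 / 100 = 387.7300 cm^3


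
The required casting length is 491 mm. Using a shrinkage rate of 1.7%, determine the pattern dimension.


Formula: L_pattern = L_casting * (1 + shrinkage_rate/100)
Shrinkage factor = 1 + 1.7/100 = 1.017
L_pattern = 491 mm * 1.017 = 499.3470 mm


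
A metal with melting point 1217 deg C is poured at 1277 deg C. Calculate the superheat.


Formula: Superheat = T_pour - T_melt
Superheat = 1277 - 1217 = 60 deg C

Answer: 60 deg C


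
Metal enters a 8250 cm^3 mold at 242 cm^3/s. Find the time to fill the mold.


Formula: t_fill = V_mold / Q_flow
t = 8250 cm^3 / 242 cm^3/s = 34.0909 s


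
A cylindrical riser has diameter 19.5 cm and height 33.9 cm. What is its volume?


Formula: V = pi * (D/2)^2 * H  (cylinder volume)
Radius = D/2 = 19.5/2 = 9.75 cm
V = pi * 9.75^2 * 33.9 = 10124.1554 cm^3

Final answer: 10124.1554 cm^3


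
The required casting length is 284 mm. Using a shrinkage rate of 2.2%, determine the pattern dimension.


Formula: L_pattern = L_casting * (1 + shrinkage_rate/100)
Shrinkage factor = 1 + 2.2/100 = 1.022
L_pattern = 284 mm * 1.022 = 290.2480 mm

Final answer: 290.2480 mm


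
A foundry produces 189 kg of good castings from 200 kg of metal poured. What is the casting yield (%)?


Formula: Casting Yield = (W_good / W_total) * 100
Yield = (189 kg / 200 kg) * 100 = 94.5000%

Final answer: 94.5000%


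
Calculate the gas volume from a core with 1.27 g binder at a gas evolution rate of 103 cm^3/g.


Formula: V_gas = W_binder * gas_evolution_rate
V = 1.27 g * 103 cm^3/g = 130.8100 cm^3

Final answer: 130.8100 cm^3


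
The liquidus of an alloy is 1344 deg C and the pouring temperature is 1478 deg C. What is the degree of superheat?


Formula: Superheat = T_pour - T_melt
Superheat = 1478 - 1344 = 134 deg C

Final answer: 134 deg C


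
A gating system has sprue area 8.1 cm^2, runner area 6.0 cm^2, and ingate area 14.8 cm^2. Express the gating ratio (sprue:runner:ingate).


Sprue:Runner:Ingate = 1 : 6.0/8.1 : 14.8/8.1 = 1:0.74:1.83


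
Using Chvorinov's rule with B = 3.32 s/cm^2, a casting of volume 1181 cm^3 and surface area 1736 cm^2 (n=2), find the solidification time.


Formula: t_s = B * (V/A)^n  (Chvorinov's rule, n=2)
Modulus M = V/A = 1181/1736 = 0.680300 cm
M^2 = 0.680300^2 = 0.462808 cm^2
t_s = 3.32 * 0.462808 = 1.5365 s

Answer: 1.5365 s


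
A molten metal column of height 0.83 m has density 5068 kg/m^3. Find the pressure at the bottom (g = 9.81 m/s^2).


Formula: P = rho * g * h
rho * g = 5068 * 9.81 = 49717.08 N/m^3
P = 49717.08 * 0.83 = 41265.1764 Pa

Final answer: 41265.1764 Pa


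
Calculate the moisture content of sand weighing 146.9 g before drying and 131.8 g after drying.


Formula: MC = (W_wet - W_dry) / W_wet * 100
Water mass = 146.9 - 131.8 = 15.1 g
MC = 15.1 / 146.9 * 100 = 10.2791%


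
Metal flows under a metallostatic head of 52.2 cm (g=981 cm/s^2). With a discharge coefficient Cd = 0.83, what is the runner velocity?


Formula: v = Cd * sqrt(2 * g * h)  (Torricelli with discharge coefficient)
2*g*h = 2 * 981 * 52.2 = 102416.4 cm^2/s^2
sqrt(102416.4) = 320.02562 cm/s
v = 0.83 * 320.02562 = 265.6213 cm/s

265.6213 cm/s


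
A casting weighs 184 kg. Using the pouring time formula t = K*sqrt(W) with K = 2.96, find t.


Formula: t = K * sqrt(W)
sqrt(W) = sqrt(184) = 13.56466
t = 2.96 * 13.56466 = 40.1514 s

40.1514 s


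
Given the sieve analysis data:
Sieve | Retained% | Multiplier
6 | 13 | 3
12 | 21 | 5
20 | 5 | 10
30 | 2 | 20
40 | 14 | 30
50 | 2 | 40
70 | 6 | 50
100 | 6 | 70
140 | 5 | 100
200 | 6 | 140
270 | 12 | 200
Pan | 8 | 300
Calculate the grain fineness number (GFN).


Formula: GFN = sum(pct * multiplier) / sum(pct)
sum(pct * multiplier) = 7594
sum(pct) = 100
GFN = 7594 / 100 = 75.94

Answer: 75.94


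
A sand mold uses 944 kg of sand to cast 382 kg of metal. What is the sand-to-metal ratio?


Formula: Sand-to-Metal Ratio = W_sand / W_metal
Ratio = 944 kg / 382 kg = 2.4712

Answer: 2.4712


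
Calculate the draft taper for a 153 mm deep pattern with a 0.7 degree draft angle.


Formula: taper = depth * tan(draft_angle)
tan(0.7 deg) = 0.0122179
taper = 153 mm * 0.0122179 = 1.8693 mm


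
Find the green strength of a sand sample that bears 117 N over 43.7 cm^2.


Formula: Compressive Strength = Force / Area
Strength = 117 N / 43.7 cm^2 = 2.6773 N/cm^2

2.6773 N/cm^2


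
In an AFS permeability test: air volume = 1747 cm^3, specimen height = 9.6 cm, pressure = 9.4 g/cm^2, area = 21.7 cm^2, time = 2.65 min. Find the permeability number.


Formula: Permeability Number P = (V * H) / (p * A * t)
Numerator: V * H = 1747 * 9.6 = 16771.2
Denominator: p * A * t = 9.4 * 21.7 * 2.65 = 540.547
P = 16771.2 / 540.547 = 31.0263

31.0263


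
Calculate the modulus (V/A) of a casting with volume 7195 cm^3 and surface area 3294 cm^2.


Formula: Casting Modulus M = V / A
M = 7195 cm^3 / 3294 cm^2 = 2.1843 cm

2.1843 cm


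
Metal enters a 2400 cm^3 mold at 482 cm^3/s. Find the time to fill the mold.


Formula: t_fill = V_mold / Q_flow
t = 2400 cm^3 / 482 cm^3/s = 4.9793 s

Answer: 4.9793 s


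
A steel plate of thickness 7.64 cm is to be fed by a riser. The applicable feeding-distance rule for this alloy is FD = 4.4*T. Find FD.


Formula: FD = 4.4 * T  (riser feeding-distance rule)
FD = 4.4 * 7.64 cm = 33.6160 cm

33.6160 cm


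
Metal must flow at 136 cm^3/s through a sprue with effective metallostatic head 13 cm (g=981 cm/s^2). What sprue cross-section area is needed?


Formula: v = sqrt(2*g*h), A = Q/v
Velocity: v = sqrt(2 * 981 * 13) = sqrt(25506) = 159.7060 cm/s
Sprue area: A = Q / v = 136 / 159.7060 = 0.8516 cm^2

0.8516 cm^2


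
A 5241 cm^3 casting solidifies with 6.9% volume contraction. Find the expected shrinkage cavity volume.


Formula: V_shrink = V_casting * shrinkage_pct / 100
V_shrink = 5241 cm^3 * 6.9 / 100 = 361.6290 cm^3

Final answer: 361.6290 cm^3


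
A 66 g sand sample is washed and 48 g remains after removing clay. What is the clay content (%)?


Formula: Clay% = (W_total - W_washed) / W_total * 100
Clay mass = 66 - 48 = 18 g
Clay% = 18 / 66 * 100 = 27.2727%

27.2727%


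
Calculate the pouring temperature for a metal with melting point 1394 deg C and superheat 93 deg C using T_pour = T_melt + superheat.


Formula: T_pour = T_melt + Superheat
T_pour = 1394 + 93 = 1487 deg C

Answer: 1487 deg C
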